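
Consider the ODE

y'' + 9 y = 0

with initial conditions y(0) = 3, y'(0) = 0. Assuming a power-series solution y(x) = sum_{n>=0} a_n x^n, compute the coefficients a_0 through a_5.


Ansatz: y(x) = sum_{n>=0} a_n x^n, so y'(x) = sum_{n>=1} n a_n x^(n-1) and y''(x) = sum_{n>=2} n(n-1) a_n x^(n-2).
Substitute into P(x) y'' + Q(x) y' + R(x) y = 0 with P(x) = 1, Q(x) = 0, R(x) = 9, and match powers of x.
Initial conditions: a_0 = 3, a_1 = 0.
Setting the coefficient of each power of x to zero and solving order by order (substituting the coefficients already found):
  x^0: 2 a_2 + 9 a_0 = 0  ->  2 a_2 = -9 a_0 = -27  ->  a_2 = -27/2
  x^1: 6 a_3 + 9 a_1 = 0  ->  6 a_3 = -9 a_1 = 0  ->  a_3 = 0
  x^2: 12 a_4 + 9 a_2 = 0  ->  12 a_4 = -9 a_2 = 243/2  ->  a_4 = 81/8
  x^3: 20 a_5 + 9 a_3 = 0  ->  20 a_5 = -9 a_3 = 0  ->  a_5 = 0
Truncated series: y(x) = 3 - (27/2) x^2 + (81/8) x^4 + O(x^6).

a_0 = 3; a_1 = 0; a_2 = -27/2; a_3 = 0; a_4 = 81/8; a_5 = 0


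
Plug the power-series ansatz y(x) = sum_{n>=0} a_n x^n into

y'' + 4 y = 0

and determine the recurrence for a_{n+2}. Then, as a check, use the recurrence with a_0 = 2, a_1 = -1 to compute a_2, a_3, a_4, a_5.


Substitute y = sum_n a_n x^n into y'' + (const) y = 0.
y''(x) = sum_{n>=0} (n+2)(n+1) a_{n+2} x^n.
The ODE becomes sum_n [(n+2)(n+1) a_{n+2} + 4 a_n] x^n = 0.
Setting each coefficient to zero gives the recurrence:
  (n+2)(n+1) a_{n+2} + 4 a_n = 0,
  a_{n+2} = -4 / ((n+1)(n+2)) a_n.

Check with a_0 = 2, a_1 = -1 (apply the recurrence for n = 0, 1, 2, 3): a_0 = 2, a_1 = -1, a_2 = -4, a_3 = 2/3, a_4 = 4/3, a_5 = -2/15.

a_{n+2} = -4/((n+1)(n+2)) * a_n; check: a_0 = 2, a_1 = -1, a_2 = -4, a_3 = 2/3, a_4 = 4/3, a_5 = -2/15


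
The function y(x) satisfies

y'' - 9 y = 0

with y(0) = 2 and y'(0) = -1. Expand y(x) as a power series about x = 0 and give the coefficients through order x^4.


Ansatz: y(x) = sum_{n>=0} a_n x^n, so y'(x) = sum_{n>=1} n a_n x^(n-1) and y''(x) = sum_{n>=2} n(n-1) a_n x^(n-2).
Substitute into P(x) y'' + Q(x) y' + R(x) y = 0 with P(x) = 1, Q(x) = 0, R(x) = -9, and match powers of x.
Initial conditions: a_0 = 2, a_1 = -1.
Setting the coefficient of each power of x to zero and solving order by order (substituting the coefficients already found):
  x^0: 2 a_2 - 9 a_0 = 0  ->  2 a_2 = 9 a_0 = 18  ->  a_2 = 9
  x^1: 6 a_3 - 9 a_1 = 0  ->  6 a_3 = 9 a_1 = -9  ->  a_3 = -3/2
  x^2: 12 a_4 - 9 a_2 = 0  ->  12 a_4 = 9 a_2 = 81  ->  a_4 = 27/4
Truncated series: y(x) = 2 - x + 9 x^2 - (3/2) x^3 + (27/4) x^4 + O(x^5).

a_0 = 2; a_1 = -1; a_2 = 9; a_3 = -3/2; a_4 = 27/4


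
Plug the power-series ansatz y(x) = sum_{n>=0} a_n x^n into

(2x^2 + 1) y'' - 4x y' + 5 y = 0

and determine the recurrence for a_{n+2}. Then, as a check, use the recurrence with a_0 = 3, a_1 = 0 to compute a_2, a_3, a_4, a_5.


Substitute y = sum_n a_n x^n.
(1 + 2 x^2) y'' contributes (n+2)(n+1) a_{n+2} + 2 n(n-1) a_n at x^n.
-4 x y'(x) contributes -4 n a_n at x^n.
5 y(x) contributes 5 a_n at x^n.
Matching x^n: (n+2)(n+1) a_{n+2} + (2 n(n-1) - 4 n + 5) a_n = 0.
Thus a_{n+2} = (-2 n(n-1) + 4 n - 5) / ((n+1)(n+2)) * a_n.

Check with a_0 = 3, a_1 = 0 (apply the recurrence for n = 0, 1, 2, 3): a_0 = 3, a_1 = 0, a_2 = -15/2, a_3 = 0, a_4 = 5/8, a_5 = 0.

a_(n+2) = (-2 n(n-1) + 4 n - 5) / ((n+1)(n+2)) * a_n; check: a_0 = 3, a_1 = 0, a_2 = -15/2, a_3 = 0, a_4 = 5/8, a_5 = 0


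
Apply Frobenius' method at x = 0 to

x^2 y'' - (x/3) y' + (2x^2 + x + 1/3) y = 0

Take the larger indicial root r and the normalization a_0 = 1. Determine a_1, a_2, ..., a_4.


Write in Frobenius form y'' + (p(x)/x) y' + (q(x)/x^2) y = 0:
  p(x) = -1/3,  q(x) = 2x^2 + x + 1/3.
Indicial equation: r(r-1) + (-1/3) r + (1/3) = 0 -> roots r_1 = 1, r_2 = 1/3.
Take r = r_1 = 1. Let y(x) = x^r sum_{n>=0} a_n x^n with a_0 = 1.
Substitute y = x^r sum a_n x^n and match x^{r+n}. The recurrence is
  D(n) a_n + 1 a_{n-1} + 2 a_{n-2} = 0,  where D(n) = (r+n)(r+n-1) + (-1/3)(r+n) + (1/3).
  a_n = [-1 a_{n-1} - 2 a_{n-2}] / D(n).
Since the indicial polynomial factors as (r - r_1)(r - r_2), D(n) = (r_1 + n - r_1)(r_1 + n - r_2) = n(n + 2/3).
Evaluating step by step (a_0 = 1):
  n = 1: D(1) = 1(1 + 2/3) = 5/3; numerator = -1(1) = -1; a_1 = (-1)/(5/3) = -3/5
  n = 2: D(2) = 2(2 + 2/3) = 16/3; numerator = -1(-3/5) - 2(1) = -7/5; a_2 = (-7/5)/(16/3) = -21/80
  n = 3: D(3) = 3(3 + 2/3) = 11; numerator = -1(-21/80) - 2(-3/5) = 117/80; a_3 = (117/80)/(11) = 117/880
  n = 4: D(4) = 4(4 + 2/3) = 56/3; numerator = -1(117/880) - 2(-21/80) = 69/176; a_4 = (69/176)/(56/3) = 207/9856

r = 1; a_0 = 1; a_1 = -3/5; a_2 = -21/80; a_3 = 117/880; a_4 = 207/9856


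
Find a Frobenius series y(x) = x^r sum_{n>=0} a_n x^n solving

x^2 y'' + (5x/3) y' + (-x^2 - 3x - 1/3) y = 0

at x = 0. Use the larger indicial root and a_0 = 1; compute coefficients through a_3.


Write in Frobenius form y'' + (p(x)/x) y' + (q(x)/x^2) y = 0:
  p(x) = 5/3,  q(x) = -x^2 - 3x - 1/3.
Indicial equation: r(r-1) + (5/3) r + (-1/3) = 0 -> roots r_1 = 1/3, r_2 = -1.
Take r = r_1 = 1/3. Let y(x) = x^r sum_{n>=0} a_n x^n with a_0 = 1.
Substitute y = x^r sum a_n x^n and match x^{r+n}. The recurrence is
  D(n) a_n - 3 a_{n-1} - 1 a_{n-2} = 0,  where D(n) = (r+n)(r+n-1) + (5/3)(r+n) + (-1/3).
  a_n = [3 a_{n-1} + 1 a_{n-2}] / D(n).
Since the indicial polynomial factors as (r - r_1)(r - r_2), D(n) = (r_1 + n - r_1)(r_1 + n - r_2) = n(n + 4/3).
Evaluating step by step (a_0 = 1):
  n = 1: D(1) = 1(1 + 4/3) = 7/3; numerator = 3(1) = 3; a_1 = (3)/(7/3) = 9/7
  n = 2: D(2) = 2(2 + 4/3) = 20/3; numerator = 3(9/7) + 1(1) = 34/7; a_2 = (34/7)/(20/3) = 51/70
  n = 3: D(3) = 3(3 + 4/3) = 13; numerator = 3(51/70) + 1(9/7) = 243/70; a_3 = (243/70)/(13) = 243/910

r = 1/3; a_0 = 1; a_1 = 9/7; a_2 = 51/70; a_3 = 243/910


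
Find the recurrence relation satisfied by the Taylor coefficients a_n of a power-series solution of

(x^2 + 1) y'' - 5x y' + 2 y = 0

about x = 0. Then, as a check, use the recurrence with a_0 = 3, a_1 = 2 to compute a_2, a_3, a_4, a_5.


Substitute y = sum_n a_n x^n.
(1 + 1 x^2) y'' contributes (n+2)(n+1) a_{n+2} + n(n-1) a_n at x^n.
-5 x y'(x) contributes -5 n a_n at x^n.
2 y(x) contributes 2 a_n at x^n.
Matching x^n: (n+2)(n+1) a_{n+2} + (n(n-1) - 5 n + 2) a_n = 0.
Thus a_{n+2} = (-n(n-1) + 5 n - 2) / ((n+1)(n+2)) * a_n.

Check with a_0 = 3, a_1 = 2 (apply the recurrence for n = 0, 1, 2, 3): a_0 = 3, a_1 = 2, a_2 = -3, a_3 = 1, a_4 = -3/2, a_5 = 7/20.

a_(n+2) = (-n(n-1) + 5 n - 2) / ((n+1)(n+2)) * a_n; check: a_0 = 3, a_1 = 2, a_2 = -3, a_3 = 1, a_4 = -3/2, a_5 = 7/20


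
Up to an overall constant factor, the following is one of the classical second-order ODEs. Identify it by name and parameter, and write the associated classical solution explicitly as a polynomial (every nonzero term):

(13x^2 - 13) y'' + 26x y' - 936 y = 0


All three coefficients share the factor -13; dividing through by -13 gives  (1 - x^2) y'' - 2x y' + 72 y = 0.
This matches the Legendre equation (1 - x^2) y'' - 2x y' + n(n+1) y = 0 (note the -2x y' term) with n(n+1) = 72, so n = 8; the polynomial solution is P_8(x).
With y = sum_k a_k x^k, matching x^k gives (k+2)(k+1) a_{k+2} = [k(k+1) - n(n+1)] a_k = (k - 8)(k + 9) a_k. The right side vanishes at k = 8, so the series with the parity of 8 terminates at degree 8.
Standard normalization (P_n(1) = 1): leading coefficient (2n)!/(2^n (n!)^2) = 20922789888000/(256*1625702400) = 6435/128, so a_8 = 6435/128. Work downward with a_k = (k+1)(k+2) a_{k+2} / ((k - 8)(k + 9)):
  a_6 = (7)(8)(6435/128) / ((6 - 8)(6 + 9)) = (45045/16)/(-30) = -3003/32
  a_4 = (5)(6)(-3003/32) / ((4 - 8)(4 + 9)) = (-45045/16)/(-52) = 3465/64
  a_2 = (3)(4)(3465/64) / ((2 - 8)(2 + 9)) = (10395/16)/(-66) = -315/32
  a_0 = (1)(2)(-315/32) / ((0 - 8)(0 + 9)) = (-315/16)/(-72) = 35/128
Hence P_8(x) = 6435 x^8/128 - 3003 x^6/32 + 3465 x^4/64 - 315 x^2/32 + 35/128.

P_8(x); series = 6435 x^8/128 - 3003 x^6/32 + 3465 x^4/64 - 315 x^2/32 + 35/128


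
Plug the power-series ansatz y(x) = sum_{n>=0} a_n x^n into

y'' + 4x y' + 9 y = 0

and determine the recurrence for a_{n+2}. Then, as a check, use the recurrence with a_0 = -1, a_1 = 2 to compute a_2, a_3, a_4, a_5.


Substitute y = sum_n a_n x^n.
y''(x) has coefficient (n+2)(n+1) a_{n+2} at x^n;
4 x y'(x) has coefficient 4 n a_n at x^n (shift);
9 y(x) has coefficient 9 a_n at x^n.
Matching x^n: (n+2)(n+1) a_{n+2} + (4n + 9) a_n = 0.
Thus a_{n+2} = (-4n - 9) / ((n+1)(n+2)) * a_n.

Check with a_0 = -1, a_1 = 2 (apply the recurrence for n = 0, 1, 2, 3): a_0 = -1, a_1 = 2, a_2 = 9/2, a_3 = -13/3, a_4 = -51/8, a_5 = 91/20.

a_(n+2) = (-4n - 9) / ((n+1)(n+2)) * a_n; check: a_0 = -1, a_1 = 2, a_2 = 9/2, a_3 = -13/3, a_4 = -51/8, a_5 = 91/20


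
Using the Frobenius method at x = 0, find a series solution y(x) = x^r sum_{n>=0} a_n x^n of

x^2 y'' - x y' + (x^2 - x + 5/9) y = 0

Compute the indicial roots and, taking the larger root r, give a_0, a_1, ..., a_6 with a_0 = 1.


Write in Frobenius form y'' + (p(x)/x) y' + (q(x)/x^2) y = 0:
  p(x) = -1,  q(x) = x^2 - x + 5/9.
Indicial equation: r(r-1) + (-1) r + (5/9) = 0 -> roots r_1 = 5/3, r_2 = 1/3.
Take r = r_1 = 5/3. Let y(x) = x^r sum_{n>=0} a_n x^n with a_0 = 1.
Substitute y = x^r sum a_n x^n and match x^{r+n}. The recurrence is
  D(n) a_n - 1 a_{n-1} + 1 a_{n-2} = 0,  where D(n) = (r+n)(r+n-1) + (-1)(r+n) + (5/9).
  a_n = [1 a_{n-1} - 1 a_{n-2}] / D(n).
Since the indicial polynomial factors as (r - r_1)(r - r_2), D(n) = (r_1 + n - r_1)(r_1 + n - r_2) = n(n + 4/3).
Evaluating step by step (a_0 = 1):
  n = 1: D(1) = 1(1 + 4/3) = 7/3; numerator = 1(1) = 1; a_1 = (1)/(7/3) = 3/7
  n = 2: D(2) = 2(2 + 4/3) = 20/3; numerator = 1(3/7) - 1(1) = -4/7; a_2 = (-4/7)/(20/3) = -3/35
  n = 3: D(3) = 3(3 + 4/3) = 13; numerator = 1(-3/35) - 1(3/7) = -18/35; a_3 = (-18/35)/(13) = -18/455
  n = 4: D(4) = 4(4 + 4/3) = 64/3; numerator = 1(-18/455) - 1(-3/35) = 3/65; a_4 = (3/65)/(64/3) = 9/4160
  n = 5: D(5) = 5(5 + 4/3) = 95/3; numerator = 1(9/4160) - 1(-18/455) = 243/5824; a_5 = (243/5824)/(95/3) = 729/553280
  n = 6: D(6) = 6(6 + 4/3) = 44; numerator = 1(729/553280) - 1(9/4160) = -9/10640; a_6 = (-9/10640)/(44) = -9/468160

r = 5/3; a_0 = 1; a_1 = 3/7; a_2 = -3/35; a_3 = -18/455; a_4 = 9/4160; a_5 = 729/553280; a_6 = -9/468160


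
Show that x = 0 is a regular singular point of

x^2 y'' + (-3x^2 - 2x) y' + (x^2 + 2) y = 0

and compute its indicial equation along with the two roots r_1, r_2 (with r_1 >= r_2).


Divide by x^2 to reach normal form y'' + P_1(x) y' + P_2(x) y = 0 with P_1(x) = -3 - 2/x and P_2(x) = 1 + 2/x^2.
x = 0 is a singular point because the y'-coefficient -3 - 2/x has a pole at x = 0 and the y-coefficient 1 + 2/x^2 has a pole at x = 0.
It is a regular singular point because x P_1(x) = p(x) = -3x - 2 and x^2 P_2(x) = q(x) = x^2 + 2 are polynomials, hence analytic at x = 0.
p(0) = -2,  q(0) = 2.
Indicial equation: r(r-1) + p(0) r + q(0) = 0, i.e. r^2 + (p(0) - 1) r + q(0) = 0, i.e. r^2 - 3 r + 2 = 0.
Discriminant: (-3)^2 - 4(2) = 1, so r = (3 ± 1)/2.
Solving: r_1 = 2, r_2 = 1.

indicial: r^2 - 3 r + 2 = 0; roots r_1 = 2, r_2 = 1


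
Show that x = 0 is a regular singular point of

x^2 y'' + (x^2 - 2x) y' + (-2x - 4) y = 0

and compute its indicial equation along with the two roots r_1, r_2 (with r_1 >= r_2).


Divide by x^2 to reach normal form y'' + P_1(x) y' + P_2(x) y = 0 with P_1(x) = 1 - 2/x and P_2(x) = -2/x - 4/x^2.
x = 0 is a singular point because the y'-coefficient 1 - 2/x has a pole at x = 0 and the y-coefficient -2/x - 4/x^2 has a pole at x = 0.
It is a regular singular point because x P_1(x) = p(x) = x - 2 and x^2 P_2(x) = q(x) = -2x - 4 are polynomials, hence analytic at x = 0.
p(0) = -2,  q(0) = -4.
Indicial equation: r(r-1) + p(0) r + q(0) = 0, i.e. r^2 + (p(0) - 1) r + q(0) = 0, i.e. r^2 - 3 r - 4 = 0.
Discriminant: (-3)^2 - 4(-4) = 25, so r = (3 ± 5)/2.
Solving: r_1 = 4, r_2 = -1.

indicial: r^2 - 3 r - 4 = 0; roots r_1 = 4, r_2 = -1


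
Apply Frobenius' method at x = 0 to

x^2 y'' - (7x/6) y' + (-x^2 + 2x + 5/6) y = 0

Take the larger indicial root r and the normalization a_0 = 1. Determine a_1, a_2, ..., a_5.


Write in Frobenius form y'' + (p(x)/x) y' + (q(x)/x^2) y = 0:
  p(x) = -7/6,  q(x) = -x^2 + 2x + 5/6.
Indicial equation: r(r-1) + (-7/6) r + (5/6) = 0 -> roots r_1 = 5/3, r_2 = 1/2.
Take r = r_1 = 5/3. Let y(x) = x^r sum_{n>=0} a_n x^n with a_0 = 1.
Substitute y = x^r sum a_n x^n and match x^{r+n}. The recurrence is
  D(n) a_n + 2 a_{n-1} - 1 a_{n-2} = 0,  where D(n) = (r+n)(r+n-1) + (-7/6)(r+n) + (5/6).
  a_n = [-2 a_{n-1} + 1 a_{n-2}] / D(n).
Since the indicial polynomial factors as (r - r_1)(r - r_2), D(n) = (r_1 + n - r_1)(r_1 + n - r_2) = n(n + 7/6).
Evaluating step by step (a_0 = 1):
  n = 1: D(1) = 1(1 + 7/6) = 13/6; numerator = -2(1) = -2; a_1 = (-2)/(13/6) = -12/13
  n = 2: D(2) = 2(2 + 7/6) = 19/3; numerator = -2(-12/13) + 1(1) = 37/13; a_2 = (37/13)/(19/3) = 111/247
  n = 3: D(3) = 3(3 + 7/6) = 25/2; numerator = -2(111/247) + 1(-12/13) = -450/247; a_3 = (-450/247)/(25/2) = -36/247
  n = 4: D(4) = 4(4 + 7/6) = 62/3; numerator = -2(-36/247) + 1(111/247) = 183/247; a_4 = (183/247)/(62/3) = 549/15314
  n = 5: D(5) = 5(5 + 7/6) = 185/6; numerator = -2(549/15314) + 1(-36/247) = -1665/7657; a_5 = (-1665/7657)/(185/6) = -54/7657

r = 5/3; a_0 = 1; a_1 = -12/13; a_2 = 111/247; a_3 = -36/247; a_4 = 549/15314; a_5 = -54/7657


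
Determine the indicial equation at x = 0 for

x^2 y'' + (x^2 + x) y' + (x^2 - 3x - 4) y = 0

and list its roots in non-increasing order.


Divide by x^2 to reach normal form y'' + P_1(x) y' + P_2(x) y = 0 with P_1(x) = 1 + 1/x and P_2(x) = 1 - 3/x - 4/x^2.
x = 0 is a singular point because the y'-coefficient 1 + 1/x has a pole at x = 0 and the y-coefficient 1 - 3/x - 4/x^2 has a pole at x = 0.
It is a regular singular point because x P_1(x) = p(x) = x + 1 and x^2 P_2(x) = q(x) = x^2 - 3x - 4 are polynomials, hence analytic at x = 0.
p(0) = 1,  q(0) = -4.
Indicial equation: r(r-1) + p(0) r + q(0) = 0, i.e. r^2 + (p(0) - 1) r + q(0) = 0, i.e. r^2 - 4 = 0.
Discriminant: (0)^2 - 4(-4) = 16, so r = (0 ± 4)/2.
Solving: r_1 = 2, r_2 = -2.

indicial: r^2 - 4 = 0; roots r_1 = 2, r_2 = -2


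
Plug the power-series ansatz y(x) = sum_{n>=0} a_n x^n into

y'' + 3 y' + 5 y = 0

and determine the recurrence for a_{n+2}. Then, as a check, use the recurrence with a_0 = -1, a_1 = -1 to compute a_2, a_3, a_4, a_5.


Substitute y = sum_n a_n x^n.
y''(x) has coefficient (n+2)(n+1) a_{n+2} at x^n;
3 y'(x) has coefficient 3 (n+1) a_{n+1} at x^n;
5 y(x) has coefficient 5 a_n at x^n.
Matching x^n: (n+2)(n+1) a_{n+2} + 3 (n+1) a_{n+1} + 5 a_n = 0.
Thus a_{n+2} = [-3 (n+1) a_{n+1} - 5 a_n] / ((n+1)(n+2)).

Check with a_0 = -1, a_1 = -1 (apply the recurrence for n = 0, 1, 2, 3): a_0 = -1, a_1 = -1, a_2 = 4, a_3 = -19/6, a_4 = 17/24, a_5 = 11/30.

a_(n+2) = [-3 (n+1) a_(n+1) - 5 a_n] / ((n+1)(n+2)); check: a_0 = -1, a_1 = -1, a_2 = 4, a_3 = -19/6, a_4 = 17/24, a_5 = 11/30


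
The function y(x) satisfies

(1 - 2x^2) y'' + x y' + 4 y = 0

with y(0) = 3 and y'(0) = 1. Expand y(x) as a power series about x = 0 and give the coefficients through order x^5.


Ansatz: y(x) = sum_{n>=0} a_n x^n, so y'(x) = sum_{n>=1} n a_n x^(n-1) and y''(x) = sum_{n>=2} n(n-1) a_n x^(n-2).
Substitute into P(x) y'' + Q(x) y' + R(x) y = 0 with P(x) = 1 - 2x^2, Q(x) = x, R(x) = 4, and match powers of x.
Initial conditions: a_0 = 3, a_1 = 1.
Setting the coefficient of each power of x to zero and solving order by order (substituting the coefficients already found):
  x^0: 2 a_2 + 4 a_0 = 0  ->  2 a_2 = -4 a_0 = -12  ->  a_2 = -6
  x^1: 6 a_3 + 5 a_1 = 0  ->  6 a_3 = -5 a_1 = -5  ->  a_3 = -5/6
  x^2: 12 a_4 + 2 a_2 = 0  ->  12 a_4 = -2 a_2 = 12  ->  a_4 = 1
  x^3: 20 a_5 - 5 a_3 = 0  ->  20 a_5 = 5 a_3 = -25/6  ->  a_5 = -5/24
Truncated series: y(x) = 3 + x - 6 x^2 - (5/6) x^3 + x^4 - (5/24) x^5 + O(x^6).

a_0 = 3; a_1 = 1; a_2 = -6; a_3 = -5/6; a_4 = 1; a_5 = -5/24


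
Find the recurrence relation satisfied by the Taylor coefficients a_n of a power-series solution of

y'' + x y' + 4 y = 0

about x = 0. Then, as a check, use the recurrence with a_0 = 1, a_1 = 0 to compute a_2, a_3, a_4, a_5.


Substitute y = sum_n a_n x^n.
y''(x) has coefficient (n+2)(n+1) a_{n+2} at x^n;
x y'(x) has coefficient n a_n at x^n (shift);
4 y(x) has coefficient 4 a_n at x^n.
Matching x^n: (n+2)(n+1) a_{n+2} + (n + 4) a_n = 0.
Thus a_{n+2} = (-n - 4) / ((n+1)(n+2)) * a_n.

Check with a_0 = 1, a_1 = 0 (apply the recurrence for n = 0, 1, 2, 3): a_0 = 1, a_1 = 0, a_2 = -2, a_3 = 0, a_4 = 1, a_5 = 0.

a_(n+2) = (-n - 4) / ((n+1)(n+2)) * a_n; check: a_0 = 1, a_1 = 0, a_2 = -2, a_3 = 0, a_4 = 1, a_5 = 0


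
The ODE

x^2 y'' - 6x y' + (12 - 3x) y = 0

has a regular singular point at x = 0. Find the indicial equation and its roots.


Divide by x^2 to reach normal form y'' + P_1(x) y' + P_2(x) y = 0 with P_1(x) = -6/x and P_2(x) = -3/x + 12/x^2.
x = 0 is a singular point because the y'-coefficient -6/x has a pole at x = 0 and the y-coefficient -3/x + 12/x^2 has a pole at x = 0.
It is a regular singular point because x P_1(x) = p(x) = -6 and x^2 P_2(x) = q(x) = 12 - 3x are polynomials, hence analytic at x = 0.
p(0) = -6,  q(0) = 12.
Indicial equation: r(r-1) + p(0) r + q(0) = 0, i.e. r^2 + (p(0) - 1) r + q(0) = 0, i.e. r^2 - 7 r + 12 = 0.
Discriminant: (-7)^2 - 4(12) = 1, so r = (7 ± 1)/2.
Solving: r_1 = 4, r_2 = 3.

indicial: r^2 - 7 r + 12 = 0; roots r_1 = 4, r_2 = 3


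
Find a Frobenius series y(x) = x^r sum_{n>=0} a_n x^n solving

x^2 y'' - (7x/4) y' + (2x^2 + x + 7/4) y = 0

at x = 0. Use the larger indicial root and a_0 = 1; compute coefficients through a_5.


Write in Frobenius form y'' + (p(x)/x) y' + (q(x)/x^2) y = 0:
  p(x) = -7/4,  q(x) = 2x^2 + x + 7/4.
Indicial equation: r(r-1) + (-7/4) r + (7/4) = 0 -> roots r_1 = 7/4, r_2 = 1.
Take r = r_1 = 7/4. Let y(x) = x^r sum_{n>=0} a_n x^n with a_0 = 1.
Substitute y = x^r sum a_n x^n and match x^{r+n}. The recurrence is
  D(n) a_n + 1 a_{n-1} + 2 a_{n-2} = 0,  where D(n) = (r+n)(r+n-1) + (-7/4)(r+n) + (7/4).
  a_n = [-1 a_{n-1} - 2 a_{n-2}] / D(n).
Since the indicial polynomial factors as (r - r_1)(r - r_2), D(n) = (r_1 + n - r_1)(r_1 + n - r_2) = n(n + 3/4).
Evaluating step by step (a_0 = 1):
  n = 1: D(1) = 1(1 + 3/4) = 7/4; numerator = -1(1) = -1; a_1 = (-1)/(7/4) = -4/7
  n = 2: D(2) = 2(2 + 3/4) = 11/2; numerator = -1(-4/7) - 2(1) = -10/7; a_2 = (-10/7)/(11/2) = -20/77
  n = 3: D(3) = 3(3 + 3/4) = 45/4; numerator = -1(-20/77) - 2(-4/7) = 108/77; a_3 = (108/77)/(45/4) = 48/385
  n = 4: D(4) = 4(4 + 3/4) = 19; numerator = -1(48/385) - 2(-20/77) = 152/385; a_4 = (152/385)/(19) = 8/385
  n = 5: D(5) = 5(5 + 3/4) = 115/4; numerator = -1(8/385) - 2(48/385) = -104/385; a_5 = (-104/385)/(115/4) = -416/44275

r = 7/4; a_0 = 1; a_1 = -4/7; a_2 = -20/77; a_3 = 48/385; a_4 = 8/385; a_5 = -416/44275


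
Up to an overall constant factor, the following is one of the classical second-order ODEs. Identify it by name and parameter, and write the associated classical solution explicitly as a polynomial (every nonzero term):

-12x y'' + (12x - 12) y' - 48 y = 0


All three coefficients share the factor -12; dividing through by -12 gives  x y'' + (1 - x) y' + 4 y = 0.
This matches the Laguerre equation x y'' + (1 - x) y' + n y = 0 with n = 4; the polynomial solution is L_4(x).
With y = sum_k a_k x^k, matching x^k gives (k+1)k a_{k+1} + (k+1) a_{k+1} - k a_k + n a_k = 0, i.e. (k+1)^2 a_{k+1} = (k - n) a_k = (k - 4) a_k. The right side vanishes at k = 4, so the series terminates at degree 4.
Standard normalization L_n(0) = 1 gives a_0 = 1. Work upward with a_{k+1} = (k - 4) a_k / (k+1)^2:
  a_1 = (0 - 4)(1) / 1^2 = -4/1 = -4
  a_2 = (1 - 4)(-4) / 2^2 = 12/4 = 3
  a_3 = (2 - 4)(3) / 3^2 = -6/9 = -2/3
  a_4 = (3 - 4)(-2/3) / 4^2 = (2/3)/16 = 1/24
Hence L_4(x) = x^4/24 - 2 x^3/3 + 3 x^2 - 4 x + 1.

L_4(x); series = x^4/24 - 2 x^3/3 + 3 x^2 - 4 x + 1


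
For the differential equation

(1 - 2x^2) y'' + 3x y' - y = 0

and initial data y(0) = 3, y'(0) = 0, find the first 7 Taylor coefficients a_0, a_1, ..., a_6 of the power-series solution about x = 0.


Ansatz: y(x) = sum_{n>=0} a_n x^n, so y'(x) = sum_{n>=1} n a_n x^(n-1) and y''(x) = sum_{n>=2} n(n-1) a_n x^(n-2).
Substitute into P(x) y'' + Q(x) y' + R(x) y = 0 with P(x) = 1 - 2x^2, Q(x) = 3x, R(x) = -1, and match powers of x.
Initial conditions: a_0 = 3, a_1 = 0.
Setting the coefficient of each power of x to zero and solving order by order (substituting the coefficients already found):
  x^0: 2 a_2 - a_0 = 0  ->  2 a_2 = a_0 = 3  ->  a_2 = 3/2
  x^1: 6 a_3 + 2 a_1 = 0  ->  6 a_3 = -2 a_1 = 0  ->  a_3 = 0
  x^2: 12 a_4 + a_2 = 0  ->  12 a_4 = -a_2 = -3/2  ->  a_4 = -1/8
  x^3: 20 a_5 - 4 a_3 = 0  ->  20 a_5 = 4 a_3 = 0  ->  a_5 = 0
  x^4: 30 a_6 - 13 a_4 = 0  ->  30 a_6 = 13 a_4 = -13/8  ->  a_6 = -13/240
Truncated series: y(x) = 3 + (3/2) x^2 - (1/8) x^4 - (13/240) x^6 + O(x^7).

a_0 = 3; a_1 = 0; a_2 = 3/2; a_3 = 0; a_4 = -1/8; a_5 = 0; a_6 = -13/240


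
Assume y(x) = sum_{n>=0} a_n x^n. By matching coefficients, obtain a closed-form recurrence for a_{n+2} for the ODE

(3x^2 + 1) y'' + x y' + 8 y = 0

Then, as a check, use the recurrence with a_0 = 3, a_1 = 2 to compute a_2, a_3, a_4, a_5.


Substitute y = sum_n a_n x^n.
(1 + 3 x^2) y'' contributes (n+2)(n+1) a_{n+2} + 3 n(n-1) a_n at x^n.
x y'(x) contributes n a_n at x^n.
8 y(x) contributes 8 a_n at x^n.
Matching x^n: (n+2)(n+1) a_{n+2} + (3 n(n-1) + n + 8) a_n = 0.
Thus a_{n+2} = (-3 n(n-1) - n - 8) / ((n+1)(n+2)) * a_n.

Check with a_0 = 3, a_1 = 2 (apply the recurrence for n = 0, 1, 2, 3): a_0 = 3, a_1 = 2, a_2 = -12, a_3 = -3, a_4 = 16, a_5 = 87/20.

a_(n+2) = (-3 n(n-1) - n - 8) / ((n+1)(n+2)) * a_n; check: a_0 = 3, a_1 = 2, a_2 = -12, a_3 = -3, a_4 = 16, a_5 = 87/20


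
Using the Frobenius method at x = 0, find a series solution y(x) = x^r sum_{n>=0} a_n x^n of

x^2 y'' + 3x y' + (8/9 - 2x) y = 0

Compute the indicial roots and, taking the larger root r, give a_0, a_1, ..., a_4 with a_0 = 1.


Write in Frobenius form y'' + (p(x)/x) y' + (q(x)/x^2) y = 0:
  p(x) = 3,  q(x) = 8/9 - 2x.
Indicial equation: r(r-1) + (3) r + (8/9) = 0 -> roots r_1 = -2/3, r_2 = -4/3.
Take r = r_1 = -2/3. Let y(x) = x^r sum_{n>=0} a_n x^n with a_0 = 1.
Substitute y = x^r sum a_n x^n and match x^{r+n}. The recurrence is
  D(n) a_n - 2 a_{n-1} = 0,  where D(n) = (r+n)(r+n-1) + (3)(r+n) + (8/9).
  a_n = 2 / D(n) * a_{n-1}.
Since the indicial polynomial factors as (r - r_1)(r - r_2), D(n) = (r_1 + n - r_1)(r_1 + n - r_2) = n(n + 2/3).
Evaluating step by step (a_0 = 1):
  n = 1: D(1) = 1(1 + 2/3) = 5/3; numerator = 2(1) = 2; a_1 = (2)/(5/3) = 6/5
  n = 2: D(2) = 2(2 + 2/3) = 16/3; numerator = 2(6/5) = 12/5; a_2 = (12/5)/(16/3) = 9/20
  n = 3: D(3) = 3(3 + 2/3) = 11; numerator = 2(9/20) = 9/10; a_3 = (9/10)/(11) = 9/110
  n = 4: D(4) = 4(4 + 2/3) = 56/3; numerator = 2(9/110) = 9/55; a_4 = (9/55)/(56/3) = 27/3080

r = -2/3; a_0 = 1; a_1 = 6/5; a_2 = 9/20; a_3 = 9/110; a_4 = 27/3080


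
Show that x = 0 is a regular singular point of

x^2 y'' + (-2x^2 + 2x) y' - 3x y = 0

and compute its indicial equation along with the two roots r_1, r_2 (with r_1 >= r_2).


Divide by x^2 to reach normal form y'' + P_1(x) y' + P_2(x) y = 0 with P_1(x) = -2 + 2/x and P_2(x) = -3/x.
x = 0 is a singular point because the y'-coefficient -2 + 2/x has a pole at x = 0 and the y-coefficient -3/x has a pole at x = 0.
It is a regular singular point because x P_1(x) = p(x) = 2 - 2x and x^2 P_2(x) = q(x) = -3x are polynomials, hence analytic at x = 0.
p(0) = 2,  q(0) = 0.
Indicial equation: r(r-1) + p(0) r + q(0) = 0, i.e. r^2 + (p(0) - 1) r + q(0) = 0, i.e. r^2 + 1 r = 0.
Discriminant: (1)^2 - 4(0) = 1, so r = (-1 ± 1)/2.
Solving: r_1 = 0, r_2 = -1.

indicial: r^2 + 1 r = 0; roots r_1 = 0, r_2 = -1


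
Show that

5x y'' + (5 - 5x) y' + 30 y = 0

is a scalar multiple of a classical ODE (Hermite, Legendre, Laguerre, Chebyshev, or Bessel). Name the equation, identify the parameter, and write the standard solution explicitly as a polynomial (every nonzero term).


All three coefficients share the factor 5; dividing through by 5 gives  x y'' + (1 - x) y' + 6 y = 0.
This matches the Laguerre equation x y'' + (1 - x) y' + n y = 0 with n = 6; the polynomial solution is L_6(x).
With y = sum_k a_k x^k, matching x^k gives (k+1)k a_{k+1} + (k+1) a_{k+1} - k a_k + n a_k = 0, i.e. (k+1)^2 a_{k+1} = (k - n) a_k = (k - 6) a_k. The right side vanishes at k = 6, so the series terminates at degree 6.
Standard normalization L_n(0) = 1 gives a_0 = 1. Work upward with a_{k+1} = (k - 6) a_k / (k+1)^2:
  a_1 = (0 - 6)(1) / 1^2 = -6/1 = -6
  a_2 = (1 - 6)(-6) / 2^2 = 30/4 = 15/2
  a_3 = (2 - 6)(15/2) / 3^2 = -30/9 = -10/3
  a_4 = (3 - 6)(-10/3) / 4^2 = 10/16 = 5/8
  a_5 = (4 - 6)(5/8) / 5^2 = (-5/4)/25 = -1/20
  a_6 = (5 - 6)(-1/20) / 6^2 = (1/20)/36 = 1/720
Hence L_6(x) = x^6/720 - x^5/20 + 5 x^4/8 - 10 x^3/3 + 15 x^2/2 - 6 x + 1.

L_6(x); series = x^6/720 - x^5/20 + 5 x^4/8 - 10 x^3/3 + 15 x^2/2 - 6 x + 1


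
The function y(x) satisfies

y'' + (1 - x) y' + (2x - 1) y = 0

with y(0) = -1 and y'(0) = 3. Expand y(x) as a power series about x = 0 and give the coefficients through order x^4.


Ansatz: y(x) = sum_{n>=0} a_n x^n, so y'(x) = sum_{n>=1} n a_n x^(n-1) and y''(x) = sum_{n>=2} n(n-1) a_n x^(n-2).
Substitute into P(x) y'' + Q(x) y' + R(x) y = 0 with P(x) = 1, Q(x) = 1 - x, R(x) = 2x - 1, and match powers of x.
Initial conditions: a_0 = -1, a_1 = 3.
Setting the coefficient of each power of x to zero and solving order by order (substituting the coefficients already found):
  x^0: 2 a_2 + a_1 - a_0 = 0  ->  2 a_2 = -a_1 + a_0 = -4  ->  a_2 = -2
  x^1: 6 a_3 + 2 a_2 - 2 a_1 + 2 a_0 = 0  ->  6 a_3 = -2 a_2 + 2 a_1 - 2 a_0 = 12  ->  a_3 = 2
  x^2: 12 a_4 + 3 a_3 - 3 a_2 + 2 a_1 = 0  ->  12 a_4 = -3 a_3 + 3 a_2 - 2 a_1 = -18  ->  a_4 = -3/2
Truncated series: y(x) = -1 + 3 x - 2 x^2 + 2 x^3 - (3/2) x^4 + O(x^5).

a_0 = -1; a_1 = 3; a_2 = -2; a_3 = 2; a_4 = -3/2


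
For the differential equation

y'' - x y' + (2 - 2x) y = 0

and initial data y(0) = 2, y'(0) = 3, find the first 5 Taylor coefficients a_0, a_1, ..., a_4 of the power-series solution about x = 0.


Ansatz: y(x) = sum_{n>=0} a_n x^n, so y'(x) = sum_{n>=1} n a_n x^(n-1) and y''(x) = sum_{n>=2} n(n-1) a_n x^(n-2).
Substitute into P(x) y'' + Q(x) y' + R(x) y = 0 with P(x) = 1, Q(x) = -x, R(x) = 2 - 2x, and match powers of x.
Initial conditions: a_0 = 2, a_1 = 3.
Setting the coefficient of each power of x to zero and solving order by order (substituting the coefficients already found):
  x^0: 2 a_2 + 2 a_0 = 0  ->  2 a_2 = -2 a_0 = -4  ->  a_2 = -2
  x^1: 6 a_3 + a_1 - 2 a_0 = 0  ->  6 a_3 = -a_1 + 2 a_0 = 1  ->  a_3 = 1/6
  x^2: 12 a_4 - 2 a_1 = 0  ->  12 a_4 = 2 a_1 = 6  ->  a_4 = 1/2
Truncated series: y(x) = 2 + 3 x - 2 x^2 + (1/6) x^3 + (1/2) x^4 + O(x^5).

a_0 = 2; a_1 = 3; a_2 = -2; a_3 = 1/6; a_4 = 1/2


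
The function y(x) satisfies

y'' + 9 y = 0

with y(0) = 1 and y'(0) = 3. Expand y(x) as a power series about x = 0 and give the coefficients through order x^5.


Ansatz: y(x) = sum_{n>=0} a_n x^n, so y'(x) = sum_{n>=1} n a_n x^(n-1) and y''(x) = sum_{n>=2} n(n-1) a_n x^(n-2).
Substitute into P(x) y'' + Q(x) y' + R(x) y = 0 with P(x) = 1, Q(x) = 0, R(x) = 9, and match powers of x.
Initial conditions: a_0 = 1, a_1 = 3.
Setting the coefficient of each power of x to zero and solving order by order (substituting the coefficients already found):
  x^0: 2 a_2 + 9 a_0 = 0  ->  2 a_2 = -9 a_0 = -9  ->  a_2 = -9/2
  x^1: 6 a_3 + 9 a_1 = 0  ->  6 a_3 = -9 a_1 = -27  ->  a_3 = -9/2
  x^2: 12 a_4 + 9 a_2 = 0  ->  12 a_4 = -9 a_2 = 81/2  ->  a_4 = 27/8
  x^3: 20 a_5 + 9 a_3 = 0  ->  20 a_5 = -9 a_3 = 81/2  ->  a_5 = 81/40
Truncated series: y(x) = 1 + 3 x - (9/2) x^2 - (9/2) x^3 + (27/8) x^4 + (81/40) x^5 + O(x^6).

a_0 = 1; a_1 = 3; a_2 = -9/2; a_3 = -9/2; a_4 = 27/8; a_5 = 81/40


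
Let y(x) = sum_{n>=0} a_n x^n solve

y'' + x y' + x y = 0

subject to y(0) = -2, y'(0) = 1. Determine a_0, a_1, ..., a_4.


Ansatz: y(x) = sum_{n>=0} a_n x^n, so y'(x) = sum_{n>=1} n a_n x^(n-1) and y''(x) = sum_{n>=2} n(n-1) a_n x^(n-2).
Substitute into P(x) y'' + Q(x) y' + R(x) y = 0 with P(x) = 1, Q(x) = x, R(x) = x, and match powers of x.
Initial conditions: a_0 = -2, a_1 = 1.
Setting the coefficient of each power of x to zero and solving order by order (substituting the coefficients already found):
  x^0: 2 a_2 = 0  ->  a_2 = 0
  x^1: 6 a_3 + a_1 + a_0 = 0  ->  6 a_3 = -a_1 - a_0 = 1  ->  a_3 = 1/6
  x^2: 12 a_4 + 2 a_2 + a_1 = 0  ->  12 a_4 = -2 a_2 - a_1 = -1  ->  a_4 = -1/12
Truncated series: y(x) = -2 + x + (1/6) x^3 - (1/12) x^4 + O(x^5).

a_0 = -2; a_1 = 1; a_2 = 0; a_3 = 1/6; a_4 = -1/12


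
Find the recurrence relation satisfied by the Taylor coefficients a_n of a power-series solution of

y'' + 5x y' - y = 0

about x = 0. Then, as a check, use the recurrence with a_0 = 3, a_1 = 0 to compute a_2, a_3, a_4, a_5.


Substitute y = sum_n a_n x^n.
y''(x) has coefficient (n+2)(n+1) a_{n+2} at x^n;
5 x y'(x) has coefficient 5 n a_n at x^n (shift);
-y(x) has coefficient -1 a_n at x^n.
Matching x^n: (n+2)(n+1) a_{n+2} + (5n - 1) a_n = 0.
Thus a_{n+2} = (-5n + 1) / ((n+1)(n+2)) * a_n.

Check with a_0 = 3, a_1 = 0 (apply the recurrence for n = 0, 1, 2, 3): a_0 = 3, a_1 = 0, a_2 = 3/2, a_3 = 0, a_4 = -9/8, a_5 = 0.

a_(n+2) = (-5n + 1) / ((n+1)(n+2)) * a_n; check: a_0 = 3, a_1 = 0, a_2 = 3/2, a_3 = 0, a_4 = -9/8, a_5 = 0


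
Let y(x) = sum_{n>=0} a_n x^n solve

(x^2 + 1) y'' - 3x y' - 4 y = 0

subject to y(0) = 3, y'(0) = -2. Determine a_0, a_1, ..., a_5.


Ansatz: y(x) = sum_{n>=0} a_n x^n, so y'(x) = sum_{n>=1} n a_n x^(n-1) and y''(x) = sum_{n>=2} n(n-1) a_n x^(n-2).
Substitute into P(x) y'' + Q(x) y' + R(x) y = 0 with P(x) = x^2 + 1, Q(x) = -3x, R(x) = -4, and match powers of x.
Initial conditions: a_0 = 3, a_1 = -2.
Setting the coefficient of each power of x to zero and solving order by order (substituting the coefficients already found):
  x^0: 2 a_2 - 4 a_0 = 0  ->  2 a_2 = 4 a_0 = 12  ->  a_2 = 6
  x^1: 6 a_3 - 7 a_1 = 0  ->  6 a_3 = 7 a_1 = -14  ->  a_3 = -7/3
  x^2: 12 a_4 - 8 a_2 = 0  ->  12 a_4 = 8 a_2 = 48  ->  a_4 = 4
  x^3: 20 a_5 - 7 a_3 = 0  ->  20 a_5 = 7 a_3 = -49/3  ->  a_5 = -49/60
Truncated series: y(x) = 3 - 2 x + 6 x^2 - (7/3) x^3 + 4 x^4 - (49/60) x^5 + O(x^6).

a_0 = 3; a_1 = -2; a_2 = 6; a_3 = -7/3; a_4 = 4; a_5 = -49/60


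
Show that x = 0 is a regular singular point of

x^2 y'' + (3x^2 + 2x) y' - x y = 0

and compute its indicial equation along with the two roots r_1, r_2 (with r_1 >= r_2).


Divide by x^2 to reach normal form y'' + P_1(x) y' + P_2(x) y = 0 with P_1(x) = 3 + 2/x and P_2(x) = -1/x.
x = 0 is a singular point because the y'-coefficient 3 + 2/x has a pole at x = 0 and the y-coefficient -1/x has a pole at x = 0.
It is a regular singular point because x P_1(x) = p(x) = 3x + 2 and x^2 P_2(x) = q(x) = -x are polynomials, hence analytic at x = 0.
p(0) = 2,  q(0) = 0.
Indicial equation: r(r-1) + p(0) r + q(0) = 0, i.e. r^2 + (p(0) - 1) r + q(0) = 0, i.e. r^2 + 1 r = 0.
Discriminant: (1)^2 - 4(0) = 1, so r = (-1 ± 1)/2.
Solving: r_1 = 0, r_2 = -1.

indicial: r^2 + 1 r = 0; roots r_1 = 0, r_2 = -1


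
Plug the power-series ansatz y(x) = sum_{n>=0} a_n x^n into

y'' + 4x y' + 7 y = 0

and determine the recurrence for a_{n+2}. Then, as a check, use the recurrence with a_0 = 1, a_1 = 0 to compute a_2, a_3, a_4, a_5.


Substitute y = sum_n a_n x^n.
y''(x) has coefficient (n+2)(n+1) a_{n+2} at x^n;
4 x y'(x) has coefficient 4 n a_n at x^n (shift);
7 y(x) has coefficient 7 a_n at x^n.
Matching x^n: (n+2)(n+1) a_{n+2} + (4n + 7) a_n = 0.
Thus a_{n+2} = (-4n - 7) / ((n+1)(n+2)) * a_n.

Check with a_0 = 1, a_1 = 0 (apply the recurrence for n = 0, 1, 2, 3): a_0 = 1, a_1 = 0, a_2 = -7/2, a_3 = 0, a_4 = 35/8, a_5 = 0.

a_(n+2) = (-4n - 7) / ((n+1)(n+2)) * a_n; check: a_0 = 1, a_1 = 0, a_2 = -7/2, a_3 = 0, a_4 = 35/8, a_5 = 0


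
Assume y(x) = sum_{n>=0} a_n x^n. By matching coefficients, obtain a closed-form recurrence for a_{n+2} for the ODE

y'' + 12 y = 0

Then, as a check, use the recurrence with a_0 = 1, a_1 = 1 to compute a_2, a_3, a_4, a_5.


Substitute y = sum_n a_n x^n into y'' + (const) y = 0.
y''(x) = sum_{n>=0} (n+2)(n+1) a_{n+2} x^n.
The ODE becomes sum_n [(n+2)(n+1) a_{n+2} + 12 a_n] x^n = 0.
Setting each coefficient to zero gives the recurrence:
  (n+2)(n+1) a_{n+2} + 12 a_n = 0,
  a_{n+2} = -12 / ((n+1)(n+2)) a_n.

Check with a_0 = 1, a_1 = 1 (apply the recurrence for n = 0, 1, 2, 3): a_0 = 1, a_1 = 1, a_2 = -6, a_3 = -2, a_4 = 6, a_5 = 6/5.

a_{n+2} = -12/((n+1)(n+2)) * a_n; check: a_0 = 1, a_1 = 1, a_2 = -6, a_3 = -2, a_4 = 6, a_5 = 6/5


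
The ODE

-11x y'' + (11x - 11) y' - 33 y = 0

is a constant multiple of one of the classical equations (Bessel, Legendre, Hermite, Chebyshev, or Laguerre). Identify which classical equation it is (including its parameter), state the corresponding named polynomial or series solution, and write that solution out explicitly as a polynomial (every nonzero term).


All three coefficients share the factor -11; dividing through by -11 gives  x y'' + (1 - x) y' + 3 y = 0.
This matches the Laguerre equation x y'' + (1 - x) y' + n y = 0 with n = 3; the polynomial solution is L_3(x).
With y = sum_k a_k x^k, matching x^k gives (k+1)k a_{k+1} + (k+1) a_{k+1} - k a_k + n a_k = 0, i.e. (k+1)^2 a_{k+1} = (k - n) a_k = (k - 3) a_k. The right side vanishes at k = 3, so the series terminates at degree 3.
Standard normalization L_n(0) = 1 gives a_0 = 1. Work upward with a_{k+1} = (k - 3) a_k / (k+1)^2:
  a_1 = (0 - 3)(1) / 1^2 = -3/1 = -3
  a_2 = (1 - 3)(-3) / 2^2 = 6/4 = 3/2
  a_3 = (2 - 3)(3/2) / 3^2 = (-3/2)/9 = -1/6
Hence L_3(x) = -x^3/6 + 3 x^2/2 - 3 x + 1.

L_3(x); series = -x^3/6 + 3 x^2/2 - 3 x + 1


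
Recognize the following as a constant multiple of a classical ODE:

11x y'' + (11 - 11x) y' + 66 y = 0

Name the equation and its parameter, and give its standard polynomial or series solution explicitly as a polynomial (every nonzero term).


All three coefficients share the factor 11; dividing through by 11 gives  x y'' + (1 - x) y' + 6 y = 0.
This matches the Laguerre equation x y'' + (1 - x) y' + n y = 0 with n = 6; the polynomial solution is L_6(x).
With y = sum_k a_k x^k, matching x^k gives (k+1)k a_{k+1} + (k+1) a_{k+1} - k a_k + n a_k = 0, i.e. (k+1)^2 a_{k+1} = (k - n) a_k = (k - 6) a_k. The right side vanishes at k = 6, so the series terminates at degree 6.
Standard normalization L_n(0) = 1 gives a_0 = 1. Work upward with a_{k+1} = (k - 6) a_k / (k+1)^2:
  a_1 = (0 - 6)(1) / 1^2 = -6/1 = -6
  a_2 = (1 - 6)(-6) / 2^2 = 30/4 = 15/2
  a_3 = (2 - 6)(15/2) / 3^2 = -30/9 = -10/3
  a_4 = (3 - 6)(-10/3) / 4^2 = 10/16 = 5/8
  a_5 = (4 - 6)(5/8) / 5^2 = (-5/4)/25 = -1/20
  a_6 = (5 - 6)(-1/20) / 6^2 = (1/20)/36 = 1/720
Hence L_6(x) = x^6/720 - x^5/20 + 5 x^4/8 - 10 x^3/3 + 15 x^2/2 - 6 x + 1.

L_6(x); series = x^6/720 - x^5/20 + 5 x^4/8 - 10 x^3/3 + 15 x^2/2 - 6 x + 1


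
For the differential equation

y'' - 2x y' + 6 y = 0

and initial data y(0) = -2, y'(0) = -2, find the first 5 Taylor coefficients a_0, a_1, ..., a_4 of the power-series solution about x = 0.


Ansatz: y(x) = sum_{n>=0} a_n x^n, so y'(x) = sum_{n>=1} n a_n x^(n-1) and y''(x) = sum_{n>=2} n(n-1) a_n x^(n-2).
Substitute into P(x) y'' + Q(x) y' + R(x) y = 0 with P(x) = 1, Q(x) = -2x, R(x) = 6, and match powers of x.
Initial conditions: a_0 = -2, a_1 = -2.
Setting the coefficient of each power of x to zero and solving order by order (substituting the coefficients already found):
  x^0: 2 a_2 + 6 a_0 = 0  ->  2 a_2 = -6 a_0 = 12  ->  a_2 = 6
  x^1: 6 a_3 + 4 a_1 = 0  ->  6 a_3 = -4 a_1 = 8  ->  a_3 = 4/3
  x^2: 12 a_4 + 2 a_2 = 0  ->  12 a_4 = -2 a_2 = -12  ->  a_4 = -1
Truncated series: y(x) = -2 - 2 x + 6 x^2 + (4/3) x^3 - x^4 + O(x^5).

a_0 = -2; a_1 = -2; a_2 = 6; a_3 = 4/3; a_4 = -1


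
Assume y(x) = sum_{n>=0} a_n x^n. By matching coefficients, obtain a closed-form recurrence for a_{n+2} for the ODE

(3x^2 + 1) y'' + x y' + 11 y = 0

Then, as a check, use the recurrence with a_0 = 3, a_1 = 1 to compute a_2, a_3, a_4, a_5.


Substitute y = sum_n a_n x^n.
(1 + 3 x^2) y'' contributes (n+2)(n+1) a_{n+2} + 3 n(n-1) a_n at x^n.
x y'(x) contributes n a_n at x^n.
11 y(x) contributes 11 a_n at x^n.
Matching x^n: (n+2)(n+1) a_{n+2} + (3 n(n-1) + n + 11) a_n = 0.
Thus a_{n+2} = (-3 n(n-1) - n - 11) / ((n+1)(n+2)) * a_n.

Check with a_0 = 3, a_1 = 1 (apply the recurrence for n = 0, 1, 2, 3): a_0 = 3, a_1 = 1, a_2 = -33/2, a_3 = -2, a_4 = 209/8, a_5 = 16/5.

a_(n+2) = (-3 n(n-1) - n - 11) / ((n+1)(n+2)) * a_n; check: a_0 = 3, a_1 = 1, a_2 = -33/2, a_3 = -2, a_4 = 209/8, a_5 = 16/5


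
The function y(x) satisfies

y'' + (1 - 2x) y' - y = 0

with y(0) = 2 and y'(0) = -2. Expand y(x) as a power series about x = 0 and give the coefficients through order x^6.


Ansatz: y(x) = sum_{n>=0} a_n x^n, so y'(x) = sum_{n>=1} n a_n x^(n-1) and y''(x) = sum_{n>=2} n(n-1) a_n x^(n-2).
Substitute into P(x) y'' + Q(x) y' + R(x) y = 0 with P(x) = 1, Q(x) = 1 - 2x, R(x) = -1, and match powers of x.
Initial conditions: a_0 = 2, a_1 = -2.
Setting the coefficient of each power of x to zero and solving order by order (substituting the coefficients already found):
  x^0: 2 a_2 + a_1 - a_0 = 0  ->  2 a_2 = -a_1 + a_0 = 4  ->  a_2 = 2
  x^1: 6 a_3 + 2 a_2 - 3 a_1 = 0  ->  6 a_3 = -2 a_2 + 3 a_1 = -10  ->  a_3 = -5/3
  x^2: 12 a_4 + 3 a_3 - 5 a_2 = 0  ->  12 a_4 = -3 a_3 + 5 a_2 = 15  ->  a_4 = 5/4
  x^3: 20 a_5 + 4 a_4 - 7 a_3 = 0  ->  20 a_5 = -4 a_4 + 7 a_3 = -50/3  ->  a_5 = -5/6
  x^4: 30 a_6 + 5 a_5 - 9 a_4 = 0  ->  30 a_6 = -5 a_5 + 9 a_4 = 185/12  ->  a_6 = 37/72
Truncated series: y(x) = 2 - 2 x + 2 x^2 - (5/3) x^3 + (5/4) x^4 - (5/6) x^5 + (37/72) x^6 + O(x^7).

a_0 = 2; a_1 = -2; a_2 = 2; a_3 = -5/3; a_4 = 5/4; a_5 = -5/6; a_6 = 37/72


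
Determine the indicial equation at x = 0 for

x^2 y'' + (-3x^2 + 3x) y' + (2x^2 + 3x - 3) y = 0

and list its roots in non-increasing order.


Divide by x^2 to reach normal form y'' + P_1(x) y' + P_2(x) y = 0 with P_1(x) = -3 + 3/x and P_2(x) = 2 + 3/x - 3/x^2.
x = 0 is a singular point because the y'-coefficient -3 + 3/x has a pole at x = 0 and the y-coefficient 2 + 3/x - 3/x^2 has a pole at x = 0.
It is a regular singular point because x P_1(x) = p(x) = 3 - 3x and x^2 P_2(x) = q(x) = 2x^2 + 3x - 3 are polynomials, hence analytic at x = 0.
p(0) = 3,  q(0) = -3.
Indicial equation: r(r-1) + p(0) r + q(0) = 0, i.e. r^2 + (p(0) - 1) r + q(0) = 0, i.e. r^2 + 2 r - 3 = 0.
Discriminant: (2)^2 - 4(-3) = 16, so r = (-2 ± 4)/2.
Solving: r_1 = 1, r_2 = -3.

indicial: r^2 + 2 r - 3 = 0; roots r_1 = 1, r_2 = -3


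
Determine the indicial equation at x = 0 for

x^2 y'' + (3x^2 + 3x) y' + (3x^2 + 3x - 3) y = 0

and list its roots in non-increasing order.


Divide by x^2 to reach normal form y'' + P_1(x) y' + P_2(x) y = 0 with P_1(x) = 3 + 3/x and P_2(x) = 3 + 3/x - 3/x^2.
x = 0 is a singular point because the y'-coefficient 3 + 3/x has a pole at x = 0 and the y-coefficient 3 + 3/x - 3/x^2 has a pole at x = 0.
It is a regular singular point because x P_1(x) = p(x) = 3x + 3 and x^2 P_2(x) = q(x) = 3x^2 + 3x - 3 are polynomials, hence analytic at x = 0.
p(0) = 3,  q(0) = -3.
Indicial equation: r(r-1) + p(0) r + q(0) = 0, i.e. r^2 + (p(0) - 1) r + q(0) = 0, i.e. r^2 + 2 r - 3 = 0.
Discriminant: (2)^2 - 4(-3) = 16, so r = (-2 ± 4)/2.
Solving: r_1 = 1, r_2 = -3.

indicial: r^2 + 2 r - 3 = 0; roots r_1 = 1, r_2 = -3


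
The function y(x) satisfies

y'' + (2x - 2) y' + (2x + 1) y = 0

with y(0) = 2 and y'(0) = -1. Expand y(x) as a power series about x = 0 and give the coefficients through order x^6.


Ansatz: y(x) = sum_{n>=0} a_n x^n, so y'(x) = sum_{n>=1} n a_n x^(n-1) and y''(x) = sum_{n>=2} n(n-1) a_n x^(n-2).
Substitute into P(x) y'' + Q(x) y' + R(x) y = 0 with P(x) = 1, Q(x) = 2x - 2, R(x) = 2x + 1, and match powers of x.
Initial conditions: a_0 = 2, a_1 = -1.
Setting the coefficient of each power of x to zero and solving order by order (substituting the coefficients already found):
  x^0: 2 a_2 - 2 a_1 + a_0 = 0  ->  2 a_2 = 2 a_1 - a_0 = -4  ->  a_2 = -2
  x^1: 6 a_3 - 4 a_2 + 3 a_1 + 2 a_0 = 0  ->  6 a_3 = 4 a_2 - 3 a_1 - 2 a_0 = -9  ->  a_3 = -3/2
  x^2: 12 a_4 - 6 a_3 + 5 a_2 + 2 a_1 = 0  ->  12 a_4 = 6 a_3 - 5 a_2 - 2 a_1 = 3  ->  a_4 = 1/4
  x^3: 20 a_5 - 8 a_4 + 7 a_3 + 2 a_2 = 0  ->  20 a_5 = 8 a_4 - 7 a_3 - 2 a_2 = 33/2  ->  a_5 = 33/40
  x^4: 30 a_6 - 10 a_5 + 9 a_4 + 2 a_3 = 0  ->  30 a_6 = 10 a_5 - 9 a_4 - 2 a_3 = 9  ->  a_6 = 3/10
Truncated series: y(x) = 2 - x - 2 x^2 - (3/2) x^3 + (1/4) x^4 + (33/40) x^5 + (3/10) x^6 + O(x^7).

a_0 = 2; a_1 = -1; a_2 = -2; a_3 = -3/2; a_4 = 1/4; a_5 = 33/40; a_6 = 3/10
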